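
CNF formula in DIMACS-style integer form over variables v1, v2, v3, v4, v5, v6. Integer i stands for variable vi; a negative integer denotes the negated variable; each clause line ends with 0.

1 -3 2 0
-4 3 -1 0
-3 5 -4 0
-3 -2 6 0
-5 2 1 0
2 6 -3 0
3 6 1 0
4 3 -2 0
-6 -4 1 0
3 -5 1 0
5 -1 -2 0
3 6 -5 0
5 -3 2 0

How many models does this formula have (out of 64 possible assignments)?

Case analysis on v3 and v1:
  v3=1, v1=1: remaining (v2,v4,v5,v6) ∈ {(0,0,1,1); (0,1,1,1); (1,0,1,1); (1,1,1,1)} — 4.
  v3=1, v1=0: remaining (v2,v4,v5,v6) ∈ {(1,0,0,1); (1,0,1,1)} — 2.
  v3=0, v1=1: remaining (v2,v4,v5,v6) ∈ {(0,0,0,0); (0,0,0,1); (0,0,1,1)} — 3.
  v3=0, v1=0: remaining (v2,v4,v5,v6) ∈ {(0,0,0,1)} — 1.
Total: 4 + 2 + 3 + 1 = 10.

10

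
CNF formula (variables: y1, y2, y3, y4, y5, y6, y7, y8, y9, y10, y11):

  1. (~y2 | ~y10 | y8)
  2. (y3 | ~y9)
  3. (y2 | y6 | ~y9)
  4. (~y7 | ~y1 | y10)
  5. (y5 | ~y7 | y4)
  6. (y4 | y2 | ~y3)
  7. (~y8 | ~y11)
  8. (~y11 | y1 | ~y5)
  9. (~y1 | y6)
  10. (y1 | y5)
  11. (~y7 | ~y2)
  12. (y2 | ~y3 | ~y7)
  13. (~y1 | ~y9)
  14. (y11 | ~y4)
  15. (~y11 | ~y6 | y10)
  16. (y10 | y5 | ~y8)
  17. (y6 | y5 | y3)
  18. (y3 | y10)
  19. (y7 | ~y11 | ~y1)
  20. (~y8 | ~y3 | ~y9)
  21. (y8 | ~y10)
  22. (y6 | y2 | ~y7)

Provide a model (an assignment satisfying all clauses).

y1=T, y2=F, y3=F, y4=F, y5=T, y6=T, y7=T, y8=T, y9=F, y10=T, y11=F

Check each clause:
  1. (y8 | ~y2 | ~y10) — y8 is true.
  2. (y3 | ~y9) — ~y9 is true.
  3. (y6 | y2 | ~y9) — y6 is true.
  4. (y10 | ~y1 | ~y7) — y10 is true.
  5. (~y7 | y5 | y4) — y5 is true.
  6. (~y3 | y4 | y2) — ~y3 is true.
  7. (~y11 | ~y8) — ~y11 is true.
  8. (y1 | ~y11 | ~y5) — y1 is true.
  9. (y6 | ~y1) — y6 is true.
  10. (y5 | y1) — y1 is true.
  11. (~y7 | ~y2) — ~y2 is true.
  12. (~y7 | y2 | ~y3) — ~y3 is true.
  13. (~y1 | ~y9) — ~y9 is true.
  14. (y11 | ~y4) — ~y4 is true.
  15. (y10 | ~y6 | ~y11) — y10 is true.
  16. (~y8 | y10 | y5) — y10 is true.
  17. (y5 | y6 | y3) — y5 is true.
  18. (y3 | y10) — y10 is true.
  19. (y7 | ~y1 | ~y11) — ~y11 is true.
  20. (~y9 | ~y3 | ~y8) — ~y3 is true.
  21. (y8 | ~y10) — y8 is true.
  22. (y2 | y6 | ~y7) — y6 is true.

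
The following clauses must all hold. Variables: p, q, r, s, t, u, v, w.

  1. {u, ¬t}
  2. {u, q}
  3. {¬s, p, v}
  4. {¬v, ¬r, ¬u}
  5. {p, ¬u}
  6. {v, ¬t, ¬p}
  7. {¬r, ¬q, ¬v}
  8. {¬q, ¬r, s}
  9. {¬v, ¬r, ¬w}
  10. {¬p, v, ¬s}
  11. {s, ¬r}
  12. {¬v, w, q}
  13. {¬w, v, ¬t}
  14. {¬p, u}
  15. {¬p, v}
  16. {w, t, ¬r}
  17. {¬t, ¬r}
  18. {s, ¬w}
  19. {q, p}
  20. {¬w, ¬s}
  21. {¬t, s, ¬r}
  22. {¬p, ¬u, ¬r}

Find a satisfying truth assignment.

Pure literal: r appears only negated; assign r = False.
Set p = True and propagate.
  then u is forced to True.
  then v is forced to True.
Set q = True and propagate.
For the remaining variables, s = False, t = False, w = False works.
Every clause has at least one true literal under this assignment.

p=T, q=T, r=F, s=F, t=F, u=T, v=T, w=F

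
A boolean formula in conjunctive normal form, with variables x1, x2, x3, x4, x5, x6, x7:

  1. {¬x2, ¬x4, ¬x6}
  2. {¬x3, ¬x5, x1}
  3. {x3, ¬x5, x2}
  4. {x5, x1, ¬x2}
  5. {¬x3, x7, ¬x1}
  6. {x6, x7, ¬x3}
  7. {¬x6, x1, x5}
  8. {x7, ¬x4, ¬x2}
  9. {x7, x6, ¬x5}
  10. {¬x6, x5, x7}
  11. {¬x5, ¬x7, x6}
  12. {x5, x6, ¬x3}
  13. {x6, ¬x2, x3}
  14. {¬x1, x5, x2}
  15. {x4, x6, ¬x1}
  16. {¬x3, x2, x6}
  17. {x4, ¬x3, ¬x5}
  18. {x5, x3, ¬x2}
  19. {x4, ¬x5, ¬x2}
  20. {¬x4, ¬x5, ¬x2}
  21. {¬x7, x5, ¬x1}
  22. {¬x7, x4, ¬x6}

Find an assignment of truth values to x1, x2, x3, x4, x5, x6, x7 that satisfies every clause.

x1=F, x2=F, x3=F, x4=T, x5=F, x6=F, x7=T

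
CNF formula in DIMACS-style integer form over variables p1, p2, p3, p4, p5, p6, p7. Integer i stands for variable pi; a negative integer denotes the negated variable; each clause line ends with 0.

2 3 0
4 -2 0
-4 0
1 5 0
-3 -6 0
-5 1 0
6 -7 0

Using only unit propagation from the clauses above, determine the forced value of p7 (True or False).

False

(¬p4) is a unit clause: p4 = False.
(¬p2 ∨ p4) with p4 = False leaves only ¬p2, so p2 = False.
From (p3 ∨ p2) and p2 = False: p3 = True.
In (¬p3 ∨ ¬p6), ¬p3 is now false; ¬p6 must hold, so p6 = False.
From (p6 ∨ ¬p7) and p6 = False: p7 = False.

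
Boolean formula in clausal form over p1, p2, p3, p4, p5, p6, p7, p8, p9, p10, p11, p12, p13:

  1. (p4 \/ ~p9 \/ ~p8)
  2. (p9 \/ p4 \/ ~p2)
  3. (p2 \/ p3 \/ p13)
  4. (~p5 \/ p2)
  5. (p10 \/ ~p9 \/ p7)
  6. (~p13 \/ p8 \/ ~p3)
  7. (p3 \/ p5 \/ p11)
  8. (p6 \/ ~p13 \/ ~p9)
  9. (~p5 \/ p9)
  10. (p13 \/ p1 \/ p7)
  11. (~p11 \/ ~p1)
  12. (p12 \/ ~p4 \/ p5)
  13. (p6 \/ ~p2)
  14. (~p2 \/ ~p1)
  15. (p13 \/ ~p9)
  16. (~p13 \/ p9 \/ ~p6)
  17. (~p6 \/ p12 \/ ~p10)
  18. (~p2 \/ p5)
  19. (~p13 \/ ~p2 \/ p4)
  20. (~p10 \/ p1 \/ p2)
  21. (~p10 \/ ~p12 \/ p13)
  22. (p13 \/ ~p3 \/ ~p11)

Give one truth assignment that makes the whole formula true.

Try p1 = True.
  then p11 is forced to False.
  then p2 is forced to False.
  then p5 is forced to False.
  then p3 is forced to True.
The remaining clauses are satisfied by p4 = False, p6 = False, p7 = False, p8 = True, p9 = False, p10 = False, p12 = False, p13 = False.

p1 = True  p2 = False  p3 = True  p4 = False  p5 = False  p6 = False  p7 = False  p8 = True  p9 = False  p10 = False  p11 = False  p12 = False  p13 = False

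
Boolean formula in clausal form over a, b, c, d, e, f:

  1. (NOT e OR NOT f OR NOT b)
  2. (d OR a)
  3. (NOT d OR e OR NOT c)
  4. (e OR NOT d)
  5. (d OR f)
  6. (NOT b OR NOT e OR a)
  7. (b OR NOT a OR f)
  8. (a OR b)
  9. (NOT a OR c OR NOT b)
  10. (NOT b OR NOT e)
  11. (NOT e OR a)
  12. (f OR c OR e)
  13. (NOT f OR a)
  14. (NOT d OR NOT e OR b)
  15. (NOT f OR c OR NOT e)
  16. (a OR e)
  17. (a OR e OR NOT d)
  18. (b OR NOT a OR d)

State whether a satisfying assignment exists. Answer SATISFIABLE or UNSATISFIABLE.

SATISFIABLE

Branch on a: take a = True.
The remaining clauses are satisfied by b = True, c = True, d = False, e = False, f = True.
So a=1, b=1, c=1, d=0, e=0, f=1 is a satisfying assignment.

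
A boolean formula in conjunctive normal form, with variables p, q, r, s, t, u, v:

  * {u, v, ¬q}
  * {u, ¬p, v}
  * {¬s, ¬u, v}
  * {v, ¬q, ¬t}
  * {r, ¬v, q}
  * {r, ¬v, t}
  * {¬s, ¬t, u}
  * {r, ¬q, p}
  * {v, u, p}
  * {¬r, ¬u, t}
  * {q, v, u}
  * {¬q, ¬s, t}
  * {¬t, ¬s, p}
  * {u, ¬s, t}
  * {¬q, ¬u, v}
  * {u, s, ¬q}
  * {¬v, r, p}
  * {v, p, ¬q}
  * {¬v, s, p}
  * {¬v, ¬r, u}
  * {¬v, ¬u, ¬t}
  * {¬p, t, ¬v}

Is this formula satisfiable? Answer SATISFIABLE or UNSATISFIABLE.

Branch on p: take p = False.
Branch on q: take q = False.
The remaining clauses are satisfied by r = True, s = False, t = True, u = True, v = False.
So p = 0, q = 0, r = 1, s = 0, t = 1, u = 1, v = 0 is a satisfying assignment.

SATISFIABLE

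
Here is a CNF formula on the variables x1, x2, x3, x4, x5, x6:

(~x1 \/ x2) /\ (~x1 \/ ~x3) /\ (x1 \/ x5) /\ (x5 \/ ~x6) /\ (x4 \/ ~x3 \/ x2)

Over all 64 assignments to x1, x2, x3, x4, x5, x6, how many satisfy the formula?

20

Case analysis on x1 and x2:
  x1=1, x2=1: x4 free; 3 ways for (x3,x5,x6) × 2^1 = 6.
  x1=1, x2=0: a clause becomes empty — 0.
  x1=0, x2=1: forces x5=1; x3, x4, x6 free → 2^3 = 8.
  x1=0, x2=0: x6 free; 3 ways for (x3,x4,x5) × 2^1 = 6.
Total: 6 + 0 + 8 + 6 = 20.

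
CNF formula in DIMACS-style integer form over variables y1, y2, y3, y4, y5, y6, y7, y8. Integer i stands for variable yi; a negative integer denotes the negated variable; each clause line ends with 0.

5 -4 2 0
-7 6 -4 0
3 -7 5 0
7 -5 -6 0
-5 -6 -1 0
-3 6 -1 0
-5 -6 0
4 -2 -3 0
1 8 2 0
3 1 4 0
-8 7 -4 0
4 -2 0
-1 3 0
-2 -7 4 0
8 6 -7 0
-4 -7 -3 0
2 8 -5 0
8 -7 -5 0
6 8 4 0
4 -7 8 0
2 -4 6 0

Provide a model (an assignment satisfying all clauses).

y1 = True, y2 = False, y3 = True, y4 = False, y5 = False, y6 = True, y7 = False, y8 = True

Try y1 = True.
  then y3 is forced to True.
  then y6 is forced to True.
  then y5 is forced to False.
Branch on y2: take y2 = False.
  then y4 is forced to False.
For the remaining variables, y7 = False, y8 = True works.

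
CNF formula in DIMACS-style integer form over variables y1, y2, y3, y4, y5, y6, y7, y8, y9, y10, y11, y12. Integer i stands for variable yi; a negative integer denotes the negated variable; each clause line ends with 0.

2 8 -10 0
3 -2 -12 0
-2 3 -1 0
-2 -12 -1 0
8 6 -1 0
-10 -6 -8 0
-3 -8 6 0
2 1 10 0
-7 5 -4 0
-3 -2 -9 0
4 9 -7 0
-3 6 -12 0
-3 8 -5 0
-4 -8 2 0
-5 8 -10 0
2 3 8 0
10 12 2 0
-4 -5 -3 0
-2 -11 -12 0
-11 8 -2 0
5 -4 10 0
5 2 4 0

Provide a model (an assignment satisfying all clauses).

Pure literal: y7 appears only negated; assign y7 = False.
Pure literal: y11 appears only negated; assign y11 = False.
Set y1 = False and propagate.
Set y2 = False and propagate.
  then y10 is forced to True.
  then y8 is forced to True.
  then y6 is forced to False.
  then y3 is forced to False.
  then y4 is forced to False.
  then y5 is forced to True.
y9, y12 are now unconstrained; take y9 = False, y12 = False.
Every clause has at least one true literal under this assignment.

y1=0, y2=0, y3=0, y4=0, y5=1, y6=0, y7=0, y8=1, y9=0, y10=1, y11=0, y12=0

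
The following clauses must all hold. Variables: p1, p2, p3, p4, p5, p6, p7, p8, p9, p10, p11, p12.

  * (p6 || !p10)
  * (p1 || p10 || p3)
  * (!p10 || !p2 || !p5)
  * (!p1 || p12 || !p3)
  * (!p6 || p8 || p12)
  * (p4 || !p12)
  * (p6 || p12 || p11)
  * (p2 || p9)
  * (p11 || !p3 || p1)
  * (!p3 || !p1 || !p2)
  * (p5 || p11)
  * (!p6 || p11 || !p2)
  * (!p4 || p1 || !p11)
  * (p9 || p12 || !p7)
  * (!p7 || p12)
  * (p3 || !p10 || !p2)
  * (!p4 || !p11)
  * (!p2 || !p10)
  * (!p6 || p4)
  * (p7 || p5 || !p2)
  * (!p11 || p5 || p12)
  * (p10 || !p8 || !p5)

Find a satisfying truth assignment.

p9 occurs only positively in the remaining clauses — set p9 = True.
Branch on p1: take p1 = True.
Set p2 = False and propagate.
For the remaining variables, p3 = False, p4 = True, p5 = True, p6 = False, p7 = False, p8 = False, p10 = False, p11 = False, p12 = True works.

p1=True, p2=False, p3=False, p4=True, p5=True, p6=False, p7=False, p8=False, p9=True, p10=False, p11=False, p12=True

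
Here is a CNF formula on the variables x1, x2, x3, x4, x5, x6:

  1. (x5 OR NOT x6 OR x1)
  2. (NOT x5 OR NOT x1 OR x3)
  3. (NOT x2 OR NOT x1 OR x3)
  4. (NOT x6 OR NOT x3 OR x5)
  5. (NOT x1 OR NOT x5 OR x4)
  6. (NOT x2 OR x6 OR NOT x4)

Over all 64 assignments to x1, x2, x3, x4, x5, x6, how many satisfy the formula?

Case analysis on x1 and x5:
  x1=T, x5=T: remaining (x2,x3,x4,x6) ∈ {(F,T,T,F); (F,T,T,T); (T,T,T,T)} — 3.
  x1=T, x5=F: 7 of the 16 assignments to (x2,x3,x4,x6) work.
  x1=F, x5=T: x3 free; 7 ways for (x2,x4,x6) × 2^1 = 14.
  x1=F, x5=F: x3 free; 3 ways for (x2,x4,x6) × 2^1 = 6.
Total: 3 + 7 + 14 + 6 = 30.

30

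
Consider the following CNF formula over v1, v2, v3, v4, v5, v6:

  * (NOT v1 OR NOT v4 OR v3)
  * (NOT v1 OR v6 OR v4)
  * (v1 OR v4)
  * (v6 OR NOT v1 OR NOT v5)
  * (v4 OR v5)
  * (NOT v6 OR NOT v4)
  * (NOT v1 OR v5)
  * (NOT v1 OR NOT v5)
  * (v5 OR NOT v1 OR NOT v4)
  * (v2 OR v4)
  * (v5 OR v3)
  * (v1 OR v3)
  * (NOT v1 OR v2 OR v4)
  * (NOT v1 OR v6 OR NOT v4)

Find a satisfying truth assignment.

v1=F  v2=T  v3=T  v4=T  v5=T  v6=F

v2 occurs only positively in the remaining clauses — set v2 = True.
v3 occurs only positively in the remaining clauses — set v3 = True.
Set v1 = False and propagate.
  then v4 is forced to True.
  then v6 is forced to False.
v5 is now unconstrained; take v5 = True.
Check each clause:
  1. (NOT v1 OR NOT v4 OR v3) — v3 is true.
  2. (v6 OR v4 OR NOT v1) — v4 is true.
  3. (v1 OR v4) — v4 is true.
  4. (v6 OR NOT v1 OR NOT v5) — NOT v1 is true.
  5. (v5 OR v4) — v4 is true.
  6. (NOT v6 OR NOT v4) — NOT v6 is true.
  7. (NOT v1 OR v5) — v5 is true.
  8. (NOT v5 OR NOT v1) — NOT v1 is true.
  9. (v5 OR NOT v1 OR NOT v4) — v5 is true.
  10. (v4 OR v2) — v2 is true.
  11. (v3 OR v5) — v3 is true.
  12. (v1 OR v3) — v3 is true.
  13. (v4 OR NOT v1 OR v2) — v2 is true.
  14. (v6 OR NOT v4 OR NOT v1) — NOT v1 is true.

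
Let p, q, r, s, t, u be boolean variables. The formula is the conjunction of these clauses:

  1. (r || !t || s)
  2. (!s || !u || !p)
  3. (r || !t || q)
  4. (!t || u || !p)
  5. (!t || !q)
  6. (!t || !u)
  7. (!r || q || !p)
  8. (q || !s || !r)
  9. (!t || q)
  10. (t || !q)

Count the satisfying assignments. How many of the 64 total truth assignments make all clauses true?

Split on t, then q.
  t=T, q=T: a clause becomes empty — 0.
  t=T, q=F: a clause becomes empty — 0.
  t=F, q=T: a clause becomes empty — 0.
  t=F, q=F: 9 of the 16 assignments to (p,r,s,u) work.
Total: 0 + 0 + 0 + 9 = 9.

9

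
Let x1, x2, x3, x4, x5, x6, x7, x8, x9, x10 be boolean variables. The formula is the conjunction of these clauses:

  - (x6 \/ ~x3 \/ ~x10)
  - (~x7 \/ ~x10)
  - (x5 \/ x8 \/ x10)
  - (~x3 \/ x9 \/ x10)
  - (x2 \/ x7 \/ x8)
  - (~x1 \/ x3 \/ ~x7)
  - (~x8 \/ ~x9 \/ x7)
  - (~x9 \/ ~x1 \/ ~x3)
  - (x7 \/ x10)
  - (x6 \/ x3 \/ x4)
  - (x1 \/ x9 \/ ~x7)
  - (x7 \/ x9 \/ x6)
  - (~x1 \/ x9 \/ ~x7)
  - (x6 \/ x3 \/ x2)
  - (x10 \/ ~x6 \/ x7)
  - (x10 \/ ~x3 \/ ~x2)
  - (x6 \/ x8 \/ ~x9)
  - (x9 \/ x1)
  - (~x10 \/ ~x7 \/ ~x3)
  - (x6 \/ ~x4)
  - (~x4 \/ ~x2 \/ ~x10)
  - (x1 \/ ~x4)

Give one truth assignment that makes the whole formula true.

x1 = False, x2 = False, x3 = True, x4 = False, x5 = True, x6 = False, x7 = True, x8 = True, x9 = True, x10 = False

Check each clause:
  1. (x6 \/ ~x3 \/ ~x10) — ~x10 is true.
  2. (~x10 \/ ~x7) — ~x10 is true.
  3. (x10 \/ x5 \/ x8) — x8 is true.
  4. (x9 \/ ~x3 \/ x10) — x9 is true.
  5. (x2 \/ x7 \/ x8) — x8 is true.
  6. (x3 \/ ~x7 \/ ~x1) — x3 is true.
  7. (~x9 \/ x7 \/ ~x8) — x7 is true.
  8. (~x3 \/ ~x9 \/ ~x1) — ~x1 is true.
  9. (x10 \/ x7) — x7 is true.
  10. (x6 \/ x3 \/ x4) — x3 is true.
  11. (x9 \/ x1 \/ ~x7) — x9 is true.
  12. (x7 \/ x6 \/ x9) — x9 is true.
  13. (~x7 \/ x9 \/ ~x1) — x9 is true.
  14. (x2 \/ x6 \/ x3) — x3 is true.
  15. (~x6 \/ x7 \/ x10) — ~x6 is true.
  16. (~x2 \/ x10 \/ ~x3) — ~x2 is true.
  17. (x6 \/ ~x9 \/ x8) — x8 is true.
  18. (x1 \/ x9) — x9 is true.
  19. (~x10 \/ ~x7 \/ ~x3) — ~x10 is true.
  20. (~x4 \/ x6) — ~x4 is true.
  21. (~x4 \/ ~x10 \/ ~x2) — ~x4 is true.
  22. (x1 \/ ~x4) — ~x4 is true.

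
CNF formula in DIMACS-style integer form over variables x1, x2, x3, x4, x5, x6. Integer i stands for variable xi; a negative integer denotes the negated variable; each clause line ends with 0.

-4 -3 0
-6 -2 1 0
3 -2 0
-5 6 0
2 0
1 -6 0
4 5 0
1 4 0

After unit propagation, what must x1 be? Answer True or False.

True

(x2) stands alone — x2 = True.
(x3 OR NOT x2): since x2 = True, the clause reduces to (x3). x3 = True.
(NOT x4 OR NOT x3) with x3 = True leaves only NOT x4, so x4 = False.
(x4 OR x5): since x4 = False, the clause reduces to (x5). x5 = True.
In (NOT x5 OR x6), NOT x5 is now false; x6 must hold, so x6 = True.
From (x1 OR NOT x2 OR NOT x6) and x6 = True, x2 = True: x1 = True.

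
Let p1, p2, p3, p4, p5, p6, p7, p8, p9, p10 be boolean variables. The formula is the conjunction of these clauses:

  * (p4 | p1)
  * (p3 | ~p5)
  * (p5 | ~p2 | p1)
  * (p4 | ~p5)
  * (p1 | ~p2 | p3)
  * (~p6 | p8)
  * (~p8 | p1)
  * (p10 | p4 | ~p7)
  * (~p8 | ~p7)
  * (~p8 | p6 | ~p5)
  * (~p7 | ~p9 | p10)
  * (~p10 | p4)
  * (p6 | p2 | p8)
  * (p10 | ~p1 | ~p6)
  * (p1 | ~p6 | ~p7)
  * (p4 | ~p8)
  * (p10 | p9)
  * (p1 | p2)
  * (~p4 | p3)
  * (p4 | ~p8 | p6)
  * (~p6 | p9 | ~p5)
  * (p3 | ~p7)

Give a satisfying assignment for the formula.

Pure literal: p7 appears only negated; assign p7 = False.
Branch on p1: take p1 = True.
Branch on p2: take p2 = True.
Try p3 = False.
  then p5 is forced to False.
  then p4 is forced to False.
  then p10 is forced to False.
  then p6 is forced to False.
  then p8 is forced to False.
  then p9 is forced to True.

p1=True, p2=True, p3=False, p4=False, p5=False, p6=False, p7=False, p8=False, p9=True, p10=False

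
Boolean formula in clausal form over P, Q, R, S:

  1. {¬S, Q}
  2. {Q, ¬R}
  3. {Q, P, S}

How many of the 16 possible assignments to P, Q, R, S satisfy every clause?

9

Case analysis on Q and S:
  Q=1, S=1: remaining (P,R) ∈ {(0,0); (0,1); (1,0); (1,1)} — 4.
  Q=1, S=0: remaining (P,R) ∈ {(0,0); (0,1); (1,0); (1,1)} — 4.
  Q=0, S=1: a clause becomes empty — 0.
  Q=0, S=0: remaining (P,R) ∈ {(1,0)} — 1.
Total: 4 + 4 + 0 + 1 = 9.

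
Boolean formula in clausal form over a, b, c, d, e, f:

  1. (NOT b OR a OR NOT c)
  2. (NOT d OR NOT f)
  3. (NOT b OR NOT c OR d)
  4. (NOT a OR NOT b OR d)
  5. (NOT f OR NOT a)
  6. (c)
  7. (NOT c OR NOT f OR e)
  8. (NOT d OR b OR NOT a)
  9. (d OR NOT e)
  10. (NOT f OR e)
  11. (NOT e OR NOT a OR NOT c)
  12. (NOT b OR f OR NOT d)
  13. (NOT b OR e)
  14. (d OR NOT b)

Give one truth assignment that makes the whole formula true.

a=F  b=F  c=T  d=T  e=F  f=F

Unit propagation: (c) forces c = True.
Set a = False and propagate.
  then b is forced to False.
Try d = True.
  then f is forced to False.
e is now unconstrained; take e = False.
Every clause has at least one true literal under this assignment.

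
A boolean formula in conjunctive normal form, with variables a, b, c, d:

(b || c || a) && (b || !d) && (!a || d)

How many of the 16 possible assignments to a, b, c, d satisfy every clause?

Case analysis on a and b:
  a=T, b=T: remaining (c,d) ∈ {(F,T); (T,T)} — 2.
  a=T, b=F: a clause becomes empty — 0.
  a=F, b=T: remaining (c,d) ∈ {(F,F); (F,T); (T,F); (T,T)} — 4.
  a=F, b=F: remaining (c,d) ∈ {(T,F)} — 1.
Total: 2 + 0 + 4 + 1 = 7.

7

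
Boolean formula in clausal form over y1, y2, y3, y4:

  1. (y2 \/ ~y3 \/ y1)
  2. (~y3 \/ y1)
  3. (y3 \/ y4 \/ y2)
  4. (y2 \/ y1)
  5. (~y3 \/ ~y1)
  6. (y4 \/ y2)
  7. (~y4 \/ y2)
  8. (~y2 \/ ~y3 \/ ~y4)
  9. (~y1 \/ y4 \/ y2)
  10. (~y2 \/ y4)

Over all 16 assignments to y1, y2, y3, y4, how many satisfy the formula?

Satisfying assignments:
  y1=F y2=T y3=F y4=T
  y1=T y2=T y3=F y4=T
Count: 2.

2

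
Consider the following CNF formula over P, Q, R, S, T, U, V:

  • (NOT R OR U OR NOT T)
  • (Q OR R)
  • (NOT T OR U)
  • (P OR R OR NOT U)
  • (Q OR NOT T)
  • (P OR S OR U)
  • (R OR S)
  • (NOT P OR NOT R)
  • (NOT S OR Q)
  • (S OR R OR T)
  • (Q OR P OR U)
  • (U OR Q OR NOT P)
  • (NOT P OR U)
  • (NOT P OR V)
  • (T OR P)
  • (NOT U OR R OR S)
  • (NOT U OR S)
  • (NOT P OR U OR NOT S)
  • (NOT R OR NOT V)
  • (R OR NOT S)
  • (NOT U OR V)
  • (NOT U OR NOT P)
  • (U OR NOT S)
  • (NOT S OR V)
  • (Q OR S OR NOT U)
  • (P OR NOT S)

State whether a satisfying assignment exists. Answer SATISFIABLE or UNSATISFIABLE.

U = True:
  propagation gives S=True, Q=True, R=True, P=False; an empty clause results — contradiction.
U = False:
  propagation gives T=False, P=False; an empty clause results — contradiction.
Every branch closes, so no satisfying assignment exists.

UNSATISFIABLE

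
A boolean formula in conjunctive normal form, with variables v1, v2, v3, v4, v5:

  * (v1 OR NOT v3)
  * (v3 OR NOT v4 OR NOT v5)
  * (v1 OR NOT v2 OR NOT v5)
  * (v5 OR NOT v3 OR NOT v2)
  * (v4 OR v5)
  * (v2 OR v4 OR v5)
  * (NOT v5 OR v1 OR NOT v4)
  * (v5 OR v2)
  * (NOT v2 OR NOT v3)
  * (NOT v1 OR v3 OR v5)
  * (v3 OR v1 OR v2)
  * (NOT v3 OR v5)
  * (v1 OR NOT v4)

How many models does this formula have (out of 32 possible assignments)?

4

Satisfying assignments:
  v1=1 v2=0 v3=0 v4=0 v5=1
  v1=1 v2=0 v3=1 v4=0 v5=1
  v1=1 v2=0 v3=1 v4=1 v5=1
  v1=1 v2=1 v3=0 v4=0 v5=1
That's 4 in total.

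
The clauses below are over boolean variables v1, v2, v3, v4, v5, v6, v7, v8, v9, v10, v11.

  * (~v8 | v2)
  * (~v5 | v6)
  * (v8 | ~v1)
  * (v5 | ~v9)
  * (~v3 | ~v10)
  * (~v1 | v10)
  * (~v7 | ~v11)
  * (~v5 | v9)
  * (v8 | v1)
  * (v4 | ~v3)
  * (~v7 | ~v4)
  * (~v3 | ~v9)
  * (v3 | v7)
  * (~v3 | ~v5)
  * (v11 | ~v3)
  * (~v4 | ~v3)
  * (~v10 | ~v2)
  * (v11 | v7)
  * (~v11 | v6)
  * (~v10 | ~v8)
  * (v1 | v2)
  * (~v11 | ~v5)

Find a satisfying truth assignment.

v1=False, v2=True, v3=False, v4=False, v5=False, v6=True, v7=True, v8=True, v9=False, v10=False, v11=False

Check each clause:
  1. (~v8 | v2) — v2 is true.
  2. (v6 | ~v5) — ~v5 is true.
  3. (~v1 | v8) — v8 is true.
  4. (v5 | ~v9) — ~v9 is true.
  5. (~v10 | ~v3) — ~v3 is true.
  6. (v10 | ~v1) — ~v1 is true.
  7. (~v7 | ~v11) — ~v11 is true.
  8. (~v5 | v9) — ~v5 is true.
  9. (v8 | v1) — v8 is true.
  10. (~v3 | v4) — ~v3 is true.
  11. (~v7 | ~v4) — ~v4 is true.
  12. (~v9 | ~v3) — ~v3 is true.
  13. (v3 | v7) — v7 is true.
  14. (~v5 | ~v3) — ~v5 is true.
  15. (~v3 | v11) — ~v3 is true.
  16. (~v4 | ~v3) — ~v4 is true.
  17. (~v10 | ~v2) — ~v10 is true.
  18. (v7 | v11) — v7 is true.
  19. (v6 | ~v11) — ~v11 is true.
  20. (~v8 | ~v10) — ~v10 is true.
  21. (v2 | v1) — v2 is true.
  22. (~v11 | ~v5) — ~v5 is true.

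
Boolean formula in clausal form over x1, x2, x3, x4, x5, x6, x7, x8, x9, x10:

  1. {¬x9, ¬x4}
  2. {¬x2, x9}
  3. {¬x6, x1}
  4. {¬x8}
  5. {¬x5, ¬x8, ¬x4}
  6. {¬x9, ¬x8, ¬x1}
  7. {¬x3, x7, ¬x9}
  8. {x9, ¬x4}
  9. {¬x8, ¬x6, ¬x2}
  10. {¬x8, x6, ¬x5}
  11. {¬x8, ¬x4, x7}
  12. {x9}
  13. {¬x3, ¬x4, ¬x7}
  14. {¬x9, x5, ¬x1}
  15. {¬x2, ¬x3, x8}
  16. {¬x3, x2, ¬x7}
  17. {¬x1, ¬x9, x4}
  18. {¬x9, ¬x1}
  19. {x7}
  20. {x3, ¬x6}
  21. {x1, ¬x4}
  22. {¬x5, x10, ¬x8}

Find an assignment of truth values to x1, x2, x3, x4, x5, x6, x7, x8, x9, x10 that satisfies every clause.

x1=False, x2=True, x3=False, x4=False, x5=False, x6=False, x7=True, x8=False, x9=True, x10=True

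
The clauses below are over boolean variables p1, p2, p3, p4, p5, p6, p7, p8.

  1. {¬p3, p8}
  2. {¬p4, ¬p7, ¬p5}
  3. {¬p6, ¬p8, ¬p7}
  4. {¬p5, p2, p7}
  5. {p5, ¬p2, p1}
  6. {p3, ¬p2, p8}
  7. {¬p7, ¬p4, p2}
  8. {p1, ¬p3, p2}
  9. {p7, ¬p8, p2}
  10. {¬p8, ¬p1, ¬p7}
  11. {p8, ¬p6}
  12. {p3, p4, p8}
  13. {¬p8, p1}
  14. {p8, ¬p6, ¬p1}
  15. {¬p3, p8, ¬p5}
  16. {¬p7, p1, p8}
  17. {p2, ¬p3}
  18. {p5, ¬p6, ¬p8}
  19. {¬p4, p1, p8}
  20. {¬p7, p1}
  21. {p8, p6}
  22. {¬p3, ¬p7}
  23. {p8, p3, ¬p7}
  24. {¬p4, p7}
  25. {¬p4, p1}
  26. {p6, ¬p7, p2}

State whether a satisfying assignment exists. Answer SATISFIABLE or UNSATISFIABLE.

SATISFIABLE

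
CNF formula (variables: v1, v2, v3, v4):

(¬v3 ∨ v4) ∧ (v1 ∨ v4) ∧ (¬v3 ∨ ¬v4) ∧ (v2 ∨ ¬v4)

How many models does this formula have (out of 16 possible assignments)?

4

The models are:
  v1=0 v2=1 v3=0 v4=1
  v1=1 v2=0 v3=0 v4=0
  v1=1 v2=1 v3=0 v4=0
  v1=1 v2=1 v3=0 v4=1
That's 4 in total.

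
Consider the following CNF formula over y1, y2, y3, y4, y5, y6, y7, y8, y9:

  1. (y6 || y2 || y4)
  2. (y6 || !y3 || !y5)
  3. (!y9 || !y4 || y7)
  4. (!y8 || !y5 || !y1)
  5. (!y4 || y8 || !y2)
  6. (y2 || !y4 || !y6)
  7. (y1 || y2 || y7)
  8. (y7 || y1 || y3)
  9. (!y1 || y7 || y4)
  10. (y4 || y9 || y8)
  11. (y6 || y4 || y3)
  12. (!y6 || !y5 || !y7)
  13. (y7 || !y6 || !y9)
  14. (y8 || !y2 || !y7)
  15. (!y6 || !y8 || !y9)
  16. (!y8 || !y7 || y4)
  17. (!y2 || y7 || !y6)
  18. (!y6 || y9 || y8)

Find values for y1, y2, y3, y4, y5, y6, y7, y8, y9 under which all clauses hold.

Pure literal: y5 appears only negated; assign y5 = False.
Set y1 = True and propagate.
Set y2 = True and propagate.
The remaining clauses are satisfied by y3 = False, y4 = True, y6 = False, y7 = False, y8 = True, y9 = False.
Every clause has at least one true literal under this assignment.

y1=True  y2=True  y3=False  y4=True  y5=False  y6=False  y7=False  y8=True  y9=False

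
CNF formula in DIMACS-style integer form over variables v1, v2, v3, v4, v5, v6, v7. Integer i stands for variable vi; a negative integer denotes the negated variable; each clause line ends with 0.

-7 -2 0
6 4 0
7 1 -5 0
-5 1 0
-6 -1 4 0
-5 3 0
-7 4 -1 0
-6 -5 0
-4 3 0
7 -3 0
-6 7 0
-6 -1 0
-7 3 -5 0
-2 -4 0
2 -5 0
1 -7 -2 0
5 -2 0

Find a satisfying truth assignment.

v1=F  v2=F  v3=T  v4=F  v5=F  v6=T  v7=T

Check each clause:
  1. {¬v7, ¬v2} — ¬v2 is true.
  2. {v4, v6} — v6 is true.
  3. {¬v5, v1, v7} — ¬v5 is true.
  4. {v1, ¬v5} — ¬v5 is true.
  5. {v4, ¬v1, ¬v6} — ¬v1 is true.
  6. {v3, ¬v5} — v3 is true.
  7. {¬v1, ¬v7, v4} — ¬v1 is true.
  8. {¬v6, ¬v5} — ¬v5 is true.
  9. {¬v4, v3} — v3 is true.
  10. {¬v3, v7} — v7 is true.
  11. {¬v6, v7} — v7 is true.
  12. {¬v1, ¬v6} — ¬v1 is true.
  13. {v3, ¬v7, ¬v5} — v3 is true.
  14. {¬v4, ¬v2} — ¬v4 is true.
  15. {¬v5, v2} — ¬v5 is true.
  16. {¬v2, v1, ¬v7} — ¬v2 is true.
  17. {v5, ¬v2} — ¬v2 is true.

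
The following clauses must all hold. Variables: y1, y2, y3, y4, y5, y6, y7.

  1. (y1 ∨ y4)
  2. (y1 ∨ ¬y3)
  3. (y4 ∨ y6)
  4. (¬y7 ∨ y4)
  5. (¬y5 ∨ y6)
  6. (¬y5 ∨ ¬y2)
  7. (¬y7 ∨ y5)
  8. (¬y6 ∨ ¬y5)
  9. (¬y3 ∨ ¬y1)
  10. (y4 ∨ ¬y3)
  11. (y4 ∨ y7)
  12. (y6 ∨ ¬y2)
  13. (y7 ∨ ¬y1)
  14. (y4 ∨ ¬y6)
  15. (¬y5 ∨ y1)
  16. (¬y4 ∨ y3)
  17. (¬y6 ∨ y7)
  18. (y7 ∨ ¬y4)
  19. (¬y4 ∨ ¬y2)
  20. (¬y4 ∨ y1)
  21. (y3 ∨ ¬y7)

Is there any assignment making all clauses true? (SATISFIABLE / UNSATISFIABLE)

UNSATISFIABLE

y4 = True:
  propagation gives y3=True, y1=True; an empty clause results — contradiction.
y4 = False:
  propagation gives y1=True, y6=True; an empty clause results — contradiction.
Every branch closes, so no satisfying assignment exists.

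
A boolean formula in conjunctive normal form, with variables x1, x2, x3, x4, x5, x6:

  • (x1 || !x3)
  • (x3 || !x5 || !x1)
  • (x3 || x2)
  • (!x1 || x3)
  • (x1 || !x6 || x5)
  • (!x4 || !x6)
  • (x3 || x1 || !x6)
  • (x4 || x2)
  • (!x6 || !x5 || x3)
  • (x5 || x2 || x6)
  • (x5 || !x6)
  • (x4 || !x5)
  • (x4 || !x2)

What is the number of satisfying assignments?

Satisfying assignments:
  x1=F x2=T x3=F x4=T x5=F x6=F
  x1=F x2=T x3=F x4=T x5=T x6=F
  x1=T x2=F x3=T x4=T x5=T x6=F
  x1=T x2=T x3=T x4=T x5=F x6=F
  x1=T x2=T x3=T x4=T x5=T x6=F
Count: 5.

5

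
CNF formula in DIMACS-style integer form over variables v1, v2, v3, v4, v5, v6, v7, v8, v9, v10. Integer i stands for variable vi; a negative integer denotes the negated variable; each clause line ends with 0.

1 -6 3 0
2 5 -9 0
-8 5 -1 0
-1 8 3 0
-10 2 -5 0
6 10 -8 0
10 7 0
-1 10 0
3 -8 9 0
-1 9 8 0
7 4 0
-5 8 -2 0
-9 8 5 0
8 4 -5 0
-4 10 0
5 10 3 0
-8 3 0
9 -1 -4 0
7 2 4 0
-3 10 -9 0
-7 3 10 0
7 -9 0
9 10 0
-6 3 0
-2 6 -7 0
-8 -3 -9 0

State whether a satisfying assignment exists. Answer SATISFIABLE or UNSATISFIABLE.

Set v1 = False and propagate.
The remaining clauses are satisfied by v2 = False, v3 = True, v4 = True, v5 = False, v6 = False, v7 = False, v8 = True, v9 = False, v10 = True.
So v1=F  v2=F  v3=T  v4=T  v5=F  v6=F  v7=F  v8=T  v9=F  v10=T is a satisfying assignment.

SATISFIABLE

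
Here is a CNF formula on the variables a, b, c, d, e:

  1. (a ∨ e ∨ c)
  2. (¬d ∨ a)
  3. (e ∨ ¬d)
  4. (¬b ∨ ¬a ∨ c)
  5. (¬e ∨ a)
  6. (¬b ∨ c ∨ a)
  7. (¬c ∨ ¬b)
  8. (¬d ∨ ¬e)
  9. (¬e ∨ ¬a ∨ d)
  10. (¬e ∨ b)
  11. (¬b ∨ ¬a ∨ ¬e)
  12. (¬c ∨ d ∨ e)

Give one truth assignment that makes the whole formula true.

a = 1, b = 0, c = 0, d = 0, e = 0

Check each clause:
  1. (c ∨ e ∨ a) — a is true.
  2. (¬d ∨ a) — a is true.
  3. (¬d ∨ e) — ¬d is true.
  4. (¬a ∨ ¬b ∨ c) — ¬b is true.
  5. (a ∨ ¬e) — a is true.
  6. (c ∨ a ∨ ¬b) — a is true.
  7. (¬c ∨ ¬b) — ¬c is true.
  8. (¬e ∨ ¬d) — ¬e is true.
  9. (¬a ∨ ¬e ∨ d) — ¬e is true.
  10. (b ∨ ¬e) — ¬e is true.
  11. (¬b ∨ ¬a ∨ ¬e) — ¬e is true.
  12. (e ∨ ¬c ∨ d) — ¬c is true.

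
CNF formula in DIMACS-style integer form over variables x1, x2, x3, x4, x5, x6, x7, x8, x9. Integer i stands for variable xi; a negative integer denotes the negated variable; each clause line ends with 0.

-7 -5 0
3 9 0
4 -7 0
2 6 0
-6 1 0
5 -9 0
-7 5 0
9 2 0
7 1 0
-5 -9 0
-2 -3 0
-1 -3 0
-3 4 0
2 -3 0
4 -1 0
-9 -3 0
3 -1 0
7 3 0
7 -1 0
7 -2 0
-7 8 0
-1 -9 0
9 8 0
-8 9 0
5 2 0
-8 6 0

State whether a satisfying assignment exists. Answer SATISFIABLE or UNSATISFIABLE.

x3 = True:
  propagation gives x2=False; an empty clause results — contradiction.
x3 = False:
  propagation gives x9=True, x5=True; an empty clause results — contradiction.
Every branch closes, so no satisfying assignment exists.

UNSATISFIABLE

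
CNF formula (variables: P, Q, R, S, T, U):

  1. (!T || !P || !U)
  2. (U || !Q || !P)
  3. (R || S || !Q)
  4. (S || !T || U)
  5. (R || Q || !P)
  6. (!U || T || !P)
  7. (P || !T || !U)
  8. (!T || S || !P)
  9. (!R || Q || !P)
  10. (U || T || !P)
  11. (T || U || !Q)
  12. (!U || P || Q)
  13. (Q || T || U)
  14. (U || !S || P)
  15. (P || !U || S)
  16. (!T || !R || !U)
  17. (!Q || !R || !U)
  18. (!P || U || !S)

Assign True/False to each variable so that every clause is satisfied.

P=False, Q=True, R=False, S=True, T=False, U=True

Set P = False and propagate.
Set Q = True and propagate.
For the remaining variables, R = False, S = True, T = False, U = True works.
Check each clause:
  1. (!U || !T || !P) — !T is true.
  2. (!Q || !P || U) — U is true.
  3. (!Q || S || R) — S is true.
  4. (U || !T || S) — !T is true.
  5. (!P || Q || R) — Q is true.
  6. (T || !P || !U) — !P is true.
  7. (!T || P || !U) — !T is true.
  8. (S || !P || !T) — !T is true.
  9. (!R || !P || Q) — Q is true.
  10. (T || !P || U) — U is true.
  11. (!Q || U || T) — U is true.
  12. (Q || !U || P) — Q is true.
  13. (T || U || Q) — Q is true.
  14. (P || U || !S) — U is true.
  15. (!U || P || S) — S is true.
  16. (!T || !U || !R) — !T is true.
  17. (!Q || !U || !R) — !R is true.
  18. (U || !P || !S) — U is true.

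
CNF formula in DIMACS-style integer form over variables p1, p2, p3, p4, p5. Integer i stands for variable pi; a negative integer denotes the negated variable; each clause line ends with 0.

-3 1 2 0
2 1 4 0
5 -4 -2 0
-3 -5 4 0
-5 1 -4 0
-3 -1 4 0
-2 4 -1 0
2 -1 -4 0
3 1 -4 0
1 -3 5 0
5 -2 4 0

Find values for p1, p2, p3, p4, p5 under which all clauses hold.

p1=True, p2=True, p3=True, p4=True, p5=True

Check each clause:
  1. (p2 | ~p3 | p1) — p1 is true.
  2. (p4 | p2 | p1) — p1 is true.
  3. (~p2 | p5 | ~p4) — p5 is true.
  4. (p4 | ~p5 | ~p3) — p4 is true.
  5. (~p5 | ~p4 | p1) — p1 is true.
  6. (~p1 | ~p3 | p4) — p4 is true.
  7. (p4 | ~p1 | ~p2) — p4 is true.
  8. (~p1 | ~p4 | p2) — p2 is true.
  9. (p1 | p3 | ~p4) — p1 is true.
  10. (p5 | p1 | ~p3) — p5 is true.
  11. (~p2 | p5 | p4) — p4 is true.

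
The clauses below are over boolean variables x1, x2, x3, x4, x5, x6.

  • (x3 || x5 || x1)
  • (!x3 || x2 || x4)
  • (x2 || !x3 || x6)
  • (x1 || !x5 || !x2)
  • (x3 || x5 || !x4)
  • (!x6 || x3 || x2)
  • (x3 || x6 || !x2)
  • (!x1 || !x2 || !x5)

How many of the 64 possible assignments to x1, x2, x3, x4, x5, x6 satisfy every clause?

Case analysis on x2 and x3:
  x2=T, x3=T: forces x5=F; x1, x4, x6 free → 2^3 = 8.
  x2=T, x3=F: remaining (x1,x4,x5,x6) ∈ {(T,F,F,T)} — 1.
  x2=F, x3=T: remaining (x1,x4,x5,x6) ∈ {(F,T,F,T); (F,T,T,T); (T,T,F,T); (T,T,T,T)} — 4.
  x2=F, x3=F: 5 of the 16 assignments to (x1,x4,x5,x6) work.
Total: 8 + 1 + 4 + 5 = 18.

18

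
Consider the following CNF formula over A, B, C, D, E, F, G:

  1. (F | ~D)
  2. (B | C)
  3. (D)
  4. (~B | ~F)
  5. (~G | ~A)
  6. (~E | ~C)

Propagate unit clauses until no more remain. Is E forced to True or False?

False

(D) is a unit clause: D = True.
(~D | F) with D = True leaves only F, so F = True.
From (~B | ~F) and F = True: B = False.
(B | C): since B = False, the clause reduces to (C). C = True.
(~E | ~C): since C = True, the clause reduces to (~E). E = False.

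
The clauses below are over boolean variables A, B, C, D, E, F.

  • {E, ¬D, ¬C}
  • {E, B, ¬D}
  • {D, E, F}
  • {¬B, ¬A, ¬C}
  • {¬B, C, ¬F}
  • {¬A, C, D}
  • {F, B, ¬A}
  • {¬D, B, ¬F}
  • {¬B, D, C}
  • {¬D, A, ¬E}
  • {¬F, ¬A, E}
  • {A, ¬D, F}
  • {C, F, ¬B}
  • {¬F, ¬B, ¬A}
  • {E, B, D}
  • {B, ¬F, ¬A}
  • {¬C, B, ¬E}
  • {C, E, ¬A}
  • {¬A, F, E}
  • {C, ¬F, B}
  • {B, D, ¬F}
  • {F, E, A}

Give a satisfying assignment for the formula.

A=False, B=True, C=True, D=False, E=True, F=True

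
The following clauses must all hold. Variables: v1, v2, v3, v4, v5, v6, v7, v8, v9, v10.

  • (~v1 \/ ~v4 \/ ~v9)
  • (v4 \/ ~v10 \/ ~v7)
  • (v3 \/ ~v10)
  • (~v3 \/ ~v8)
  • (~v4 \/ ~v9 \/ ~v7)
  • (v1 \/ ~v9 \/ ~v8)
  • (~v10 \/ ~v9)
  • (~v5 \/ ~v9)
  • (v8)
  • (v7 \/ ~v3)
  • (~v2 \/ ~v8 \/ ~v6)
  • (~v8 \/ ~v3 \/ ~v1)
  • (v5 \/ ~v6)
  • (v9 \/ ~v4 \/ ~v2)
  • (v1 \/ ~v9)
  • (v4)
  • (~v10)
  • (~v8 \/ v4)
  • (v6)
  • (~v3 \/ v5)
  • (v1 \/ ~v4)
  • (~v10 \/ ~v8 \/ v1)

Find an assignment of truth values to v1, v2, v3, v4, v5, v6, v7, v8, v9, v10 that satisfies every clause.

v1=True, v2=False, v3=False, v4=True, v5=True, v6=True, v7=False, v8=True, v9=False, v10=False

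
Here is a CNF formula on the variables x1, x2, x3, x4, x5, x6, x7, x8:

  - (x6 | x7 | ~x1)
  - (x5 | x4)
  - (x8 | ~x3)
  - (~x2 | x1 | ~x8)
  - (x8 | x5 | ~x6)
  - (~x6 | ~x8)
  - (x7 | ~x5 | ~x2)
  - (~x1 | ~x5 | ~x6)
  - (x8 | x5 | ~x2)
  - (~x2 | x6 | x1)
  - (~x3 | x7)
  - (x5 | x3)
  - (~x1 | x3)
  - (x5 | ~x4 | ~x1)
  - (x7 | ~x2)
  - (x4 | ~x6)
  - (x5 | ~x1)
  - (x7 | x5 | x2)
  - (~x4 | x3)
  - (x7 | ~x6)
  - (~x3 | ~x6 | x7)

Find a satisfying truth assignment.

x1=0, x2=0, x3=0, x4=0, x5=1, x6=0, x7=0, x8=0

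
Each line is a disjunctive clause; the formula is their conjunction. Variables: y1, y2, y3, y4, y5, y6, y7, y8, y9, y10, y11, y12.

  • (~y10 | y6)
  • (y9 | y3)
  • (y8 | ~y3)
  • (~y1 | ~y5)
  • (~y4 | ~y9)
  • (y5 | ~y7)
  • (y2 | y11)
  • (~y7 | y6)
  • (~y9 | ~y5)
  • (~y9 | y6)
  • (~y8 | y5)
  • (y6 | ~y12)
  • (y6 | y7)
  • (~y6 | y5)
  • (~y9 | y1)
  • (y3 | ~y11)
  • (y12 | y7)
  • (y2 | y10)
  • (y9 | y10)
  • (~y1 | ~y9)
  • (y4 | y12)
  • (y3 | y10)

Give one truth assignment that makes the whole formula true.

y1=F, y2=T, y3=T, y4=T, y5=T, y6=T, y7=T, y8=T, y9=F, y10=T, y11=T, y12=F

y2 occurs only positively in the remaining clauses — set y2 = True.
Try y1 = False.
  then y9 is forced to False.
  then y3 is forced to True.
  then y8 is forced to True.
  then y5 is forced to True.
  then y10 is forced to True.
  then y6 is forced to True.
Branch on y4: take y4 = True.
For the remaining variables, y7 = True, y11 = True, y12 = False works.
Every clause has at least one true literal under this assignment.
Check each clause:
  1. (y6 | ~y10) — y6 is true.
  2. (y9 | y3) — y3 is true.
  3. (~y3 | y8) — y8 is true.
  4. (~y1 | ~y5) — ~y1 is true.
  5. (~y9 | ~y4) — ~y9 is true.
  6. (y5 | ~y7) — y5 is true.
  7. (y11 | y2) — y2 is true.
  8. (~y7 | y6) — y6 is true.
  9. (~y5 | ~y9) — ~y9 is true.
  10. (~y9 | y6) — y6 is true.
  11. (y5 | ~y8) — y5 is true.
  12. (y6 | ~y12) — ~y12 is true.
  13. (y6 | y7) — y6 is true.
  14. (~y6 | y5) — y5 is true.
  15. (~y9 | y1) — ~y9 is true.
  16. (~y11 | y3) — y3 is true.
  17. (y12 | y7) — y7 is true.
  18. (y10 | y2) — y2 is true.
  19. (y9 | y10) — y10 is true.
  20. (~y1 | ~y9) — ~y1 is true.
  21. (y4 | y12) — y4 is true.
  22. (y10 | y3) — y10 is true.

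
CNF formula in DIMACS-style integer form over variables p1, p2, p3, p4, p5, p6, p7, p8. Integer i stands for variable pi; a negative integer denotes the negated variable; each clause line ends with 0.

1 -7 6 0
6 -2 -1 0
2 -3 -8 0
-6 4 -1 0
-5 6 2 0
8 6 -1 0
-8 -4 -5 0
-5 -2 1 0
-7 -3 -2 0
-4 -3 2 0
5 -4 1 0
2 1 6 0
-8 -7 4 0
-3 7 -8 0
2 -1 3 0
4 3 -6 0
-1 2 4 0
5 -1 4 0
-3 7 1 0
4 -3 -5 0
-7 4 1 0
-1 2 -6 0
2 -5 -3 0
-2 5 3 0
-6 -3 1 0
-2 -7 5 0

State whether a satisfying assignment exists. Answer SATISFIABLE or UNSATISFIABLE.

SATISFIABLE

Set p1 = True and propagate.
Set p2 = True and propagate.
  then p6 is forced to True.
  then p4 is forced to True.
Try p3 = True.
  then p7 is forced to False.
  then p8 is forced to False.
p5 is now unconstrained; take p5 = False.
Every clause has at least one true literal under this assignment.
So p1=1, p2=1, p3=1, p4=1, p5=0, p6=1, p7=0, p8=0 is a satisfying assignment.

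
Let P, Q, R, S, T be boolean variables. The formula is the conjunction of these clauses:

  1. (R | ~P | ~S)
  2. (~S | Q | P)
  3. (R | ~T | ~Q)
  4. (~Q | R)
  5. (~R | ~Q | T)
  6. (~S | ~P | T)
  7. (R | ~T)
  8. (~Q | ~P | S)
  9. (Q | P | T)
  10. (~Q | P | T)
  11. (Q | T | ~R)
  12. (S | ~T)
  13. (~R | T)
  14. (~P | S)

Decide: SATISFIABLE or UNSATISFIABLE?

Set P = True and propagate.
  then S is forced to True.
  then R is forced to True.
  then T is forced to True.
Q is now unconstrained; take Q = False.
So P=T, Q=F, R=T, S=T, T=T is a satisfying assignment.

SATISFIABLE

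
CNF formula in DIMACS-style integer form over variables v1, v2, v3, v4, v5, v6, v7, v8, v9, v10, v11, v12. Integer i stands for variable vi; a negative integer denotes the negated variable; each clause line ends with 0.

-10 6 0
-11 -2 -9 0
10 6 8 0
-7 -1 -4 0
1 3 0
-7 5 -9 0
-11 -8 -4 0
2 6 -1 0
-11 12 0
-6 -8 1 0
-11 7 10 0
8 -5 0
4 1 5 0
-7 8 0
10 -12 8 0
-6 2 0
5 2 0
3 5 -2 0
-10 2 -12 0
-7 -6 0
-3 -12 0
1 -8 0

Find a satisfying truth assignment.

v11 occurs only negated in the remaining clauses — set v11 = False.
Branch on v1: take v1 = True.
Branch on v2: take v2 = True.
The remaining clauses are satisfied by v3 = True, v4 = True, v5 = False, v6 = True, v7 = False, v8 = False, v9 = True, v10 = False, v12 = False.
Every clause has at least one true literal under this assignment.
Check each clause:
  1. (v6 OR NOT v10) — NOT v10 is true.
  2. (NOT v2 OR NOT v9 OR NOT v11) — NOT v11 is true.
  3. (v10 OR v8 OR v6) — v6 is true.
  4. (NOT v1 OR NOT v4 OR NOT v7) — NOT v7 is true.
  5. (v1 OR v3) — v1 is true.
  6. (NOT v7 OR NOT v9 OR v5) — NOT v7 is true.
  7. (NOT v4 OR NOT v8 OR NOT v11) — NOT v8 is true.
  8. (v2 OR NOT v1 OR v6) — v2 is true.
  9. (v12 OR NOT v11) — NOT v11 is true.
  10. (v1 OR NOT v6 OR NOT v8) — NOT v8 is true.
  11. (NOT v11 OR v7 OR v10) — NOT v11 is true.
  12. (v8 OR NOT v5) — NOT v5 is true.
  13. (v5 OR v4 OR v1) — v1 is true.
  14. (NOT v7 OR v8) — NOT v7 is true.
  15. (v8 OR v10 OR NOT v12) — NOT v12 is true.
  16. (v2 OR NOT v6) — v2 is true.
  17. (v5 OR v2) — v2 is true.
  18. (v3 OR v5 OR NOT v2) — v3 is true.
  19. (NOT v12 OR NOT v10 OR v2) — v2 is true.
  20. (NOT v7 OR NOT v6) — NOT v7 is true.
  21. (NOT v3 OR NOT v12) — NOT v12 is true.
  22. (v1 OR NOT v8) — NOT v8 is true.

v1 = 1, v2 = 1, v3 = 1, v4 = 1, v5 = 0, v6 = 1, v7 = 0, v8 = 0, v9 = 1, v10 = 0, v11 = 0, v12 = 0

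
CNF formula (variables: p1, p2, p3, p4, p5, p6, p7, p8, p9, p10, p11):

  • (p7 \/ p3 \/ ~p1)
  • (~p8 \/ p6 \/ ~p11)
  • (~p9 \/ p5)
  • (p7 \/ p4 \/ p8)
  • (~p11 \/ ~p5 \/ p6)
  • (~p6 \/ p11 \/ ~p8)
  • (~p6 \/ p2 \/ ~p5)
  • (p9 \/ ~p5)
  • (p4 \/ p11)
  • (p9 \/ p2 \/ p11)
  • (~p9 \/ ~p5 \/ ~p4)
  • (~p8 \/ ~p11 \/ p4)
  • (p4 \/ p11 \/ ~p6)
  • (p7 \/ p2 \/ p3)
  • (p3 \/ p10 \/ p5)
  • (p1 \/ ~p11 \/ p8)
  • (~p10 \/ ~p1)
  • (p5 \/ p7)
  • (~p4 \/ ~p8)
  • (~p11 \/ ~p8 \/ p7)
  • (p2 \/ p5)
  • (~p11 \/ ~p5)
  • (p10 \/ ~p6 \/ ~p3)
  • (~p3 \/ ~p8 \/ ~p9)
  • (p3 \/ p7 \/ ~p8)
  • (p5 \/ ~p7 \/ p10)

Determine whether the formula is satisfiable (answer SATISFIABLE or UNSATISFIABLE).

SATISFIABLE

Pure literal: p2 appears only positively; assign p2 = True.
Try p1 = False.
The remaining clauses are satisfied by p3 = True, p4 = True, p5 = False, p6 = False, p7 = True, p8 = False, p9 = False, p10 = True, p11 = False.
Every clause has at least one true literal under this assignment.
So p1 = F  p2 = T  p3 = T  p4 = T  p5 = F  p6 = F  p7 = T  p8 = F  p9 = F  p10 = T  p11 = F is a satisfying assignment.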